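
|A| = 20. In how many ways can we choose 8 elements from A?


C(n,k) = n! / (k!(n-k)!)
C(20,8) = 20! / (8!12!)
= 125970

C(20,8) = 125970


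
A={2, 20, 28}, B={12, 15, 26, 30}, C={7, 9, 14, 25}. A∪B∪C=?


A ∪ B = {2, 12, 15, 20, 26, 28, 30}
(A ∪ B) ∪ C = {2, 7, 9, 12, 14, 15, 20, 25, 26, 28, 30}

A ∪ B ∪ C = {2, 7, 9, 12, 14, 15, 20, 25, 26, 28, 30}


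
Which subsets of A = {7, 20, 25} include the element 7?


A subset of A contains 7 iff the remaining 2 elements form any subset of A \ {7}.
Count: 2^(n-1) = 2^2 = 4
Subsets containing 7: {7}, {7, 20}, {7, 25}, {7, 20, 25}

Subsets containing 7 (4 total): {7}, {7, 20}, {7, 25}, {7, 20, 25}


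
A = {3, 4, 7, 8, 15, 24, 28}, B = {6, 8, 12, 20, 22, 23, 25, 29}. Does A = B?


Two sets are equal iff they have exactly the same elements.
A = {3, 4, 7, 8, 15, 24, 28}
B = {6, 8, 12, 20, 22, 23, 25, 29}
Differences: {3, 4, 6, 7, 12, 15, 20, 22, 23, 24, 25, 28, 29}
A ≠ B

No, A ≠ B


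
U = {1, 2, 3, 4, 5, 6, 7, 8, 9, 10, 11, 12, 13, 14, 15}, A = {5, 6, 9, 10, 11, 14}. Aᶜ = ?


Aᶜ = U \ A = elements in U but not in A
U = {1, 2, 3, 4, 5, 6, 7, 8, 9, 10, 11, 12, 13, 14, 15}
A = {5, 6, 9, 10, 11, 14}
Aᶜ = {1, 2, 3, 4, 7, 8, 12, 13, 15}

Aᶜ = {1, 2, 3, 4, 7, 8, 12, 13, 15}


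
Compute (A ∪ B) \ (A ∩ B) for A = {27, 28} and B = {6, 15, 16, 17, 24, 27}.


A △ B = (A \ B) ∪ (B \ A) = elements in exactly one of A or B
A \ B = {28}
B \ A = {6, 15, 16, 17, 24}
A △ B = {6, 15, 16, 17, 24, 28}

A △ B = {6, 15, 16, 17, 24, 28}


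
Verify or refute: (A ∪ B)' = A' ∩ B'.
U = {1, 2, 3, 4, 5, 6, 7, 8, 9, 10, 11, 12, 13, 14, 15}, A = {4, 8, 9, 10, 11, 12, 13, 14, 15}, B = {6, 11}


LHS: A ∪ B = {4, 6, 8, 9, 10, 11, 12, 13, 14, 15}
(A ∪ B)' = U \ (A ∪ B) = {1, 2, 3, 5, 7}
A' = {1, 2, 3, 5, 6, 7}, B' = {1, 2, 3, 4, 5, 7, 8, 9, 10, 12, 13, 14, 15}
Claimed RHS: A' ∩ B' = {1, 2, 3, 5, 7}
Identity is VALID: LHS = RHS = {1, 2, 3, 5, 7} ✓

Identity is valid. (A ∪ B)' = A' ∩ B' = {1, 2, 3, 5, 7}


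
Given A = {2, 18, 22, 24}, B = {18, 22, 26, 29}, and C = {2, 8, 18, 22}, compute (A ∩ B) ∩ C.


A ∩ B = {18, 22}
(A ∩ B) ∩ C = {18, 22}

A ∩ B ∩ C = {18, 22}


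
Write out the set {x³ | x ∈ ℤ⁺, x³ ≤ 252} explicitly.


Checking each candidate:
Condition: positive perfect cubes ≤ 252
Result = {1, 8, 27, 64, 125, 216}

{1, 8, 27, 64, 125, 216}


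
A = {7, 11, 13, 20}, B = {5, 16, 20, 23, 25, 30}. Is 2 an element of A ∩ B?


A = {7, 11, 13, 20}, B = {5, 16, 20, 23, 25, 30}
A ∩ B = elements in both A and B
A ∩ B = {20}
Checking if 2 ∈ A ∩ B
2 is not in A ∩ B → False

2 ∉ A ∩ B


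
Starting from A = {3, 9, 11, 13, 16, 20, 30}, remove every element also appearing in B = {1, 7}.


A \ B = elements in A but not in B
A = {3, 9, 11, 13, 16, 20, 30}
B = {1, 7}
Remove from A any elements in B
A \ B = {3, 9, 11, 13, 16, 20, 30}

A \ B = {3, 9, 11, 13, 16, 20, 30}


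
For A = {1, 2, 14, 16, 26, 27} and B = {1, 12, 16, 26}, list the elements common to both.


A ∩ B = elements in both A and B
A = {1, 2, 14, 16, 26, 27}
B = {1, 12, 16, 26}
A ∩ B = {1, 16, 26}

A ∩ B = {1, 16, 26}


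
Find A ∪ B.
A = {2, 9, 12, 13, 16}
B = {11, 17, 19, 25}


A ∪ B = all elements in A or B (or both)
A = {2, 9, 12, 13, 16}
B = {11, 17, 19, 25}
A ∪ B = {2, 9, 11, 12, 13, 16, 17, 19, 25}

A ∪ B = {2, 9, 11, 12, 13, 16, 17, 19, 25}


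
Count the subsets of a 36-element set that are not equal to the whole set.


Total subsets = 2^n = 2^36 = 68719476736
Proper subsets exclude the set itself: 2^n - 1
= 68719476736 - 1
= 68719476735

Number of proper subsets = 68719476735


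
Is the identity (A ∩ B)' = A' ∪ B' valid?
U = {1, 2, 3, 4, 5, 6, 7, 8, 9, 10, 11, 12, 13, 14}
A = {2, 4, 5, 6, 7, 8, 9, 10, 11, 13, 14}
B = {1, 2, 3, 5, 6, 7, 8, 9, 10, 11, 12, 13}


LHS: A ∩ B = {2, 5, 6, 7, 8, 9, 10, 11, 13}
(A ∩ B)' = U \ (A ∩ B) = {1, 3, 4, 12, 14}
A' = {1, 3, 12}, B' = {4, 14}
Claimed RHS: A' ∪ B' = {1, 3, 4, 12, 14}
Identity is VALID: LHS = RHS = {1, 3, 4, 12, 14} ✓

Identity is valid. (A ∩ B)' = A' ∪ B' = {1, 3, 4, 12, 14}


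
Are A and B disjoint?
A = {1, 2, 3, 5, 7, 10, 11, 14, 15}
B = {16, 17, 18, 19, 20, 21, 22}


Disjoint means A ∩ B = ∅.
A ∩ B = ∅
A ∩ B = ∅, so A and B are disjoint.

Yes, A and B are disjoint


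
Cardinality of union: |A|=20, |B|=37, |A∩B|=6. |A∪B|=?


|A ∪ B| = |A| + |B| - |A ∩ B|
= 20 + 37 - 6
= 51

|A ∪ B| = 51


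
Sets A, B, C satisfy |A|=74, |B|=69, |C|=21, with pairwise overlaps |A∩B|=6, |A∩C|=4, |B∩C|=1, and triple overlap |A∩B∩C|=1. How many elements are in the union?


|A∪B∪C| = |A|+|B|+|C| - |A∩B|-|A∩C|-|B∩C| + |A∩B∩C|
= 74+69+21 - 6-4-1 + 1
= 164 - 11 + 1
= 154

|A ∪ B ∪ C| = 154


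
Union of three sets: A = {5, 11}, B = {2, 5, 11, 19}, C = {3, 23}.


A ∪ B = {2, 5, 11, 19}
(A ∪ B) ∪ C = {2, 3, 5, 11, 19, 23}

A ∪ B ∪ C = {2, 3, 5, 11, 19, 23}


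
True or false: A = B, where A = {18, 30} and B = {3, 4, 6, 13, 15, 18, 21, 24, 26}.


Two sets are equal iff they have exactly the same elements.
A = {18, 30}
B = {3, 4, 6, 13, 15, 18, 21, 24, 26}
Differences: {3, 4, 6, 13, 15, 21, 24, 26, 30}
A ≠ B

No, A ≠ B


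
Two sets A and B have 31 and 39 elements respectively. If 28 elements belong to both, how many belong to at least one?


|A ∪ B| = |A| + |B| - |A ∩ B|
= 31 + 39 - 28
= 42

|A ∪ B| = 42


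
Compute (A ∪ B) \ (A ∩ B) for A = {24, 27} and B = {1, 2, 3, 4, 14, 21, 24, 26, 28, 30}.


A △ B = (A \ B) ∪ (B \ A) = elements in exactly one of A or B
A \ B = {27}
B \ A = {1, 2, 3, 4, 14, 21, 26, 28, 30}
A △ B = {1, 2, 3, 4, 14, 21, 26, 27, 28, 30}

A △ B = {1, 2, 3, 4, 14, 21, 26, 27, 28, 30}


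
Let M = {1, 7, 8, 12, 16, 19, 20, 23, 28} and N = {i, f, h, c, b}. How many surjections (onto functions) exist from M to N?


n = |M| = 9, k = |N| = 5. Surjections via inclusion-exclusion:
S(n,k) = Σ(-1)^i × C(k,i) × (k-i)^n, i=0 to k
i=0: (-1)^0×C(5,0)×5^9 = 1953125
i=1: (-1)^1×C(5,1)×4^9 = -1310720
i=2: (-1)^2×C(5,2)×3^9 = 196830
i=3: (-1)^3×C(5,3)×2^9 = -5120
i=4: (-1)^4×C(5,4)×1^9 = 5
i=5: (-1)^5×C(5,5)×0^9 = 0
Total = 834120

Number of surjections = 834120


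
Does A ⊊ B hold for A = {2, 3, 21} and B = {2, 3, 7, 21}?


A ⊂ B requires: A ⊆ B AND A ≠ B.
A ⊆ B? Yes
A = B? No
A ⊂ B: Yes (A is a proper subset of B)

Yes, A ⊂ B


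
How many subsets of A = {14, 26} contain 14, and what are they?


A subset of A contains 14 iff the remaining 1 elements form any subset of A \ {14}.
Count: 2^(n-1) = 2^1 = 2
Subsets containing 14: {14}, {14, 26}

Subsets containing 14 (2 total): {14}, {14, 26}


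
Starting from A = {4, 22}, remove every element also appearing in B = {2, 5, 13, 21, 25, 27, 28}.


A \ B = elements in A but not in B
A = {4, 22}
B = {2, 5, 13, 21, 25, 27, 28}
Remove from A any elements in B
A \ B = {4, 22}

A \ B = {4, 22}


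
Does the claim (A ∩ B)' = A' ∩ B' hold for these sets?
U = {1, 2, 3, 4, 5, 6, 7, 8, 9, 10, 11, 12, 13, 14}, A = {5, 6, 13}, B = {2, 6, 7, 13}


LHS: A ∩ B = {6, 13}
(A ∩ B)' = U \ (A ∩ B) = {1, 2, 3, 4, 5, 7, 8, 9, 10, 11, 12, 14}
A' = {1, 2, 3, 4, 7, 8, 9, 10, 11, 12, 14}, B' = {1, 3, 4, 5, 8, 9, 10, 11, 12, 14}
Claimed RHS: A' ∩ B' = {1, 3, 4, 8, 9, 10, 11, 12, 14}
Identity is INVALID: LHS = {1, 2, 3, 4, 5, 7, 8, 9, 10, 11, 12, 14} but the RHS claimed here equals {1, 3, 4, 8, 9, 10, 11, 12, 14}. The correct form is (A ∩ B)' = A' ∪ B'.

Identity is invalid: (A ∩ B)' = {1, 2, 3, 4, 5, 7, 8, 9, 10, 11, 12, 14} but A' ∩ B' = {1, 3, 4, 8, 9, 10, 11, 12, 14}. The correct De Morgan law is (A ∩ B)' = A' ∪ B'.


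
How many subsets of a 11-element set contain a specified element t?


Subsets of A containing t correspond to subsets of A \ {t}, which has 10 elements.
Count = 2^(n-1) = 2^10
= 1024

Number of subsets containing t = 1024


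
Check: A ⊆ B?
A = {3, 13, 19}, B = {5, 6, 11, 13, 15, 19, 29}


A ⊆ B means every element of A is in B.
Elements in A not in B: {3}
So A ⊄ B.

No, A ⊄ B


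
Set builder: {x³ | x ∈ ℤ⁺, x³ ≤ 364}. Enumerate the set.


Checking each candidate:
Condition: positive perfect cubes ≤ 364
Result = {1, 8, 27, 64, 125, 216, 343}

{1, 8, 27, 64, 125, 216, 343}


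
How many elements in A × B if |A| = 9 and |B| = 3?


|A × B| = |A| × |B|
= 9 × 3
= 27

|A × B| = 27


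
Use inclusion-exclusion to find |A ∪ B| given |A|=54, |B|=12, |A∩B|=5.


|A ∪ B| = |A| + |B| - |A ∩ B|
= 54 + 12 - 5
= 61

|A ∪ B| = 61


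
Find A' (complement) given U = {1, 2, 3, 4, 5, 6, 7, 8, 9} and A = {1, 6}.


Aᶜ = U \ A = elements in U but not in A
U = {1, 2, 3, 4, 5, 6, 7, 8, 9}
A = {1, 6}
Aᶜ = {2, 3, 4, 5, 7, 8, 9}

Aᶜ = {2, 3, 4, 5, 7, 8, 9}


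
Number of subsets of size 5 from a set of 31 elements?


C(n,k) = n! / (k!(n-k)!)
C(31,5) = 31! / (5!26!)
= 169911

C(31,5) = 169911


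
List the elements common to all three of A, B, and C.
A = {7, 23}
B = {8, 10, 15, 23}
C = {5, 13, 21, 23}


A ∩ B = {23}
(A ∩ B) ∩ C = {23}

A ∩ B ∩ C = {23}


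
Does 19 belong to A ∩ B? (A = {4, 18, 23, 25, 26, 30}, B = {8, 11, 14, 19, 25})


A = {4, 18, 23, 25, 26, 30}, B = {8, 11, 14, 19, 25}
A ∩ B = elements in both A and B
A ∩ B = {25}
Checking if 19 ∈ A ∩ B
19 is not in A ∩ B → False

19 ∉ A ∩ B


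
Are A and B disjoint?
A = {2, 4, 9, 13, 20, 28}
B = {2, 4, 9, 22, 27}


Disjoint means A ∩ B = ∅.
A ∩ B = {2, 4, 9}
A ∩ B ≠ ∅, so A and B are NOT disjoint.

No, A and B are not disjoint (A ∩ B = {2, 4, 9})


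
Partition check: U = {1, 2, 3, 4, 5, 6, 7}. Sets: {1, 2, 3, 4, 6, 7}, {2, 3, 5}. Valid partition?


A partition requires: (1) non-empty parts, (2) pairwise disjoint, (3) union = U
Parts: {1, 2, 3, 4, 6, 7}, {2, 3, 5}
Union of parts: {1, 2, 3, 4, 5, 6, 7}
U = {1, 2, 3, 4, 5, 6, 7}
All non-empty? True
Pairwise disjoint? False
Covers U? True

No, not a valid partition


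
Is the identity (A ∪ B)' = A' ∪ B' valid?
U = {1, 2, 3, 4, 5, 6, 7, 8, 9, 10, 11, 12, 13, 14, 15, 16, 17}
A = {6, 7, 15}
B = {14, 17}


LHS: A ∪ B = {6, 7, 14, 15, 17}
(A ∪ B)' = U \ (A ∪ B) = {1, 2, 3, 4, 5, 8, 9, 10, 11, 12, 13, 16}
A' = {1, 2, 3, 4, 5, 8, 9, 10, 11, 12, 13, 14, 16, 17}, B' = {1, 2, 3, 4, 5, 6, 7, 8, 9, 10, 11, 12, 13, 15, 16}
Claimed RHS: A' ∪ B' = {1, 2, 3, 4, 5, 6, 7, 8, 9, 10, 11, 12, 13, 14, 15, 16, 17}
Identity is INVALID: LHS = {1, 2, 3, 4, 5, 8, 9, 10, 11, 12, 13, 16} but the RHS claimed here equals {1, 2, 3, 4, 5, 6, 7, 8, 9, 10, 11, 12, 13, 14, 15, 16, 17}. The correct form is (A ∪ B)' = A' ∩ B'.

Identity is invalid: (A ∪ B)' = {1, 2, 3, 4, 5, 8, 9, 10, 11, 12, 13, 16} but A' ∪ B' = {1, 2, 3, 4, 5, 6, 7, 8, 9, 10, 11, 12, 13, 14, 15, 16, 17}. The correct De Morgan law is (A ∪ B)' = A' ∩ B'.


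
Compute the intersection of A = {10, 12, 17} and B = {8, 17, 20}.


A ∩ B = elements in both A and B
A = {10, 12, 17}
B = {8, 17, 20}
A ∩ B = {17}

A ∩ B = {17}


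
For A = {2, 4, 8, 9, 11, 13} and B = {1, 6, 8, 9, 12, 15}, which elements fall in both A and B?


A = {2, 4, 8, 9, 11, 13}
B = {1, 6, 8, 9, 12, 15}
Region: in both A and B
Elements: {8, 9}

Elements in both A and B: {8, 9}


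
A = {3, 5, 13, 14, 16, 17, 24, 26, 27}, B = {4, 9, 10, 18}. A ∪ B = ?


A ∪ B = all elements in A or B (or both)
A = {3, 5, 13, 14, 16, 17, 24, 26, 27}
B = {4, 9, 10, 18}
A ∪ B = {3, 4, 5, 9, 10, 13, 14, 16, 17, 18, 24, 26, 27}

A ∪ B = {3, 4, 5, 9, 10, 13, 14, 16, 17, 18, 24, 26, 27}


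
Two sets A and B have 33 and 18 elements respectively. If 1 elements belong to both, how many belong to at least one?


|A ∪ B| = |A| + |B| - |A ∩ B|
= 33 + 18 - 1
= 50

|A ∪ B| = 50


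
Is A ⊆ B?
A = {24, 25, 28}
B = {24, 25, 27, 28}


A ⊆ B means every element of A is in B.
All elements of A are in B.
So A ⊆ B.

Yes, A ⊆ B


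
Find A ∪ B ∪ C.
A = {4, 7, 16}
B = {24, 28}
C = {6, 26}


A ∪ B = {4, 7, 16, 24, 28}
(A ∪ B) ∪ C = {4, 6, 7, 16, 24, 26, 28}

A ∪ B ∪ C = {4, 6, 7, 16, 24, 26, 28}


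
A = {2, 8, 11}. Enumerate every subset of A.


|A| = 3, so |P(A)| = 2^3 = 8
Enumerate subsets by cardinality (0 to 3):
∅, {2}, {8}, {11}, {2, 8}, {2, 11}, {8, 11}, {2, 8, 11}

P(A) has 8 subsets: ∅, {2}, {8}, {11}, {2, 8}, {2, 11}, {8, 11}, {2, 8, 11}


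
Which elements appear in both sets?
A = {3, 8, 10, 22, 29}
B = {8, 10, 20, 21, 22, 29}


A ∩ B = elements in both A and B
A = {3, 8, 10, 22, 29}
B = {8, 10, 20, 21, 22, 29}
A ∩ B = {8, 10, 22, 29}

A ∩ B = {8, 10, 22, 29}


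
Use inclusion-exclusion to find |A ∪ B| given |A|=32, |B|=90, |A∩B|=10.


|A ∪ B| = |A| + |B| - |A ∩ B|
= 32 + 90 - 10
= 112

|A ∪ B| = 112


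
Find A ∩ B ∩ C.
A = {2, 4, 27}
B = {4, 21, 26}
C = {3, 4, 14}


A ∩ B = {4}
(A ∩ B) ∩ C = {4}

A ∩ B ∩ C = {4}


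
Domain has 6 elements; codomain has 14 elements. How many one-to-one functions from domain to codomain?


An injection sends each of |A| = 6 inputs to a distinct output in B.
# injections = |B|·(|B|-1)·…·(|B|-|A|+1) = 14! / (14 - 6)!
= 14 × 13 × 12 × 11 × 10 × 9
= 2162160

Number of injections = 2162160


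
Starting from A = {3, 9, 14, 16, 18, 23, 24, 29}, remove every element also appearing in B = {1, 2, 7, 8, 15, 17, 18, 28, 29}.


A \ B = elements in A but not in B
A = {3, 9, 14, 16, 18, 23, 24, 29}
B = {1, 2, 7, 8, 15, 17, 18, 28, 29}
Remove from A any elements in B
A \ B = {3, 9, 14, 16, 23, 24}

A \ B = {3, 9, 14, 16, 23, 24}


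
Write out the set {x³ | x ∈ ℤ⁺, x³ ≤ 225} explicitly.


Checking each candidate:
Condition: positive perfect cubes ≤ 225
Result = {1, 8, 27, 64, 125, 216}

{1, 8, 27, 64, 125, 216}


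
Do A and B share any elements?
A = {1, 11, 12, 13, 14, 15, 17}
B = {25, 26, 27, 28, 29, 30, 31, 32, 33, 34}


Disjoint means A ∩ B = ∅.
A ∩ B = ∅
A ∩ B = ∅, so A and B are disjoint.

No — A and B share no elements (A ∩ B = ∅), so they are disjoint


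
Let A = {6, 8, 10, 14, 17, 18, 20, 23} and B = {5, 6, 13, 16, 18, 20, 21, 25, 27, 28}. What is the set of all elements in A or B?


A ∪ B = all elements in A or B (or both)
A = {6, 8, 10, 14, 17, 18, 20, 23}
B = {5, 6, 13, 16, 18, 20, 21, 25, 27, 28}
A ∪ B = {5, 6, 8, 10, 13, 14, 16, 17, 18, 20, 21, 23, 25, 27, 28}

A ∪ B = {5, 6, 8, 10, 13, 14, 16, 17, 18, 20, 21, 23, 25, 27, 28}


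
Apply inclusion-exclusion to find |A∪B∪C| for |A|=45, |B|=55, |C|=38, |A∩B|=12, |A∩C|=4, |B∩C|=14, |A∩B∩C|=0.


|A∪B∪C| = |A|+|B|+|C| - |A∩B|-|A∩C|-|B∩C| + |A∩B∩C|
= 45+55+38 - 12-4-14 + 0
= 138 - 30 + 0
= 108

|A ∪ B ∪ C| = 108


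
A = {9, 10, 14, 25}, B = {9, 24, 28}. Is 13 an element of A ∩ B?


A = {9, 10, 14, 25}, B = {9, 24, 28}
A ∩ B = elements in both A and B
A ∩ B = {9}
Checking if 13 ∈ A ∩ B
13 is not in A ∩ B → False

13 ∉ A ∩ B


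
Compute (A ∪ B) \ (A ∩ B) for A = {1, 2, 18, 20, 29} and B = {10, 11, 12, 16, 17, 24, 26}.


A △ B = (A \ B) ∪ (B \ A) = elements in exactly one of A or B
A \ B = {1, 2, 18, 20, 29}
B \ A = {10, 11, 12, 16, 17, 24, 26}
A △ B = {1, 2, 10, 11, 12, 16, 17, 18, 20, 24, 26, 29}

A △ B = {1, 2, 10, 11, 12, 16, 17, 18, 20, 24, 26, 29}


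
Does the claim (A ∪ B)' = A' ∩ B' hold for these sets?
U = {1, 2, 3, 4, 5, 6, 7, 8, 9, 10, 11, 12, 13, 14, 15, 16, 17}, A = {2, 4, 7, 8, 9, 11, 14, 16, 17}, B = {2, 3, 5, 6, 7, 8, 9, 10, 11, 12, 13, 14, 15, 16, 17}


LHS: A ∪ B = {2, 3, 4, 5, 6, 7, 8, 9, 10, 11, 12, 13, 14, 15, 16, 17}
(A ∪ B)' = U \ (A ∪ B) = {1}
A' = {1, 3, 5, 6, 10, 12, 13, 15}, B' = {1, 4}
Claimed RHS: A' ∩ B' = {1}
Identity is VALID: LHS = RHS = {1} ✓

Identity is valid. (A ∪ B)' = A' ∩ B' = {1}


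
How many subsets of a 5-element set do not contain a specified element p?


Subsets of A avoiding p are subsets of A \ {p}, which has 4 elements.
Count = 2^(n-1) = 2^4
= 16

Number of subsets avoiding p = 16


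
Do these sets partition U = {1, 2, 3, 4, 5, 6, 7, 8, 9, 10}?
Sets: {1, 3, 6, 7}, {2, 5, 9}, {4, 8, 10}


A partition requires: (1) non-empty parts, (2) pairwise disjoint, (3) union = U
Parts: {1, 3, 6, 7}, {2, 5, 9}, {4, 8, 10}
Union of parts: {1, 2, 3, 4, 5, 6, 7, 8, 9, 10}
U = {1, 2, 3, 4, 5, 6, 7, 8, 9, 10}
All non-empty? True
Pairwise disjoint? True
Covers U? True

Yes, valid partition


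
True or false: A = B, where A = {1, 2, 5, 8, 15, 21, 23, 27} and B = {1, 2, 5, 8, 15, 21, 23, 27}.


Two sets are equal iff they have exactly the same elements.
A = {1, 2, 5, 8, 15, 21, 23, 27}
B = {1, 2, 5, 8, 15, 21, 23, 27}
Same elements → A = B

Yes, A = B


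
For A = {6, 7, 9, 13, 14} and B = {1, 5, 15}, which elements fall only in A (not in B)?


A = {6, 7, 9, 13, 14}
B = {1, 5, 15}
Region: only in A (not in B)
Elements: {6, 7, 9, 13, 14}

Elements only in A (not in B): {6, 7, 9, 13, 14}


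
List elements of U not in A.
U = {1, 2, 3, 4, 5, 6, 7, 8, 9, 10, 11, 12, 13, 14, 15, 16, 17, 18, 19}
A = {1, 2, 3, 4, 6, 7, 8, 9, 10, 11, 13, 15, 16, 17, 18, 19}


Aᶜ = U \ A = elements in U but not in A
U = {1, 2, 3, 4, 5, 6, 7, 8, 9, 10, 11, 12, 13, 14, 15, 16, 17, 18, 19}
A = {1, 2, 3, 4, 6, 7, 8, 9, 10, 11, 13, 15, 16, 17, 18, 19}
Aᶜ = {5, 12, 14}

Aᶜ = {5, 12, 14}


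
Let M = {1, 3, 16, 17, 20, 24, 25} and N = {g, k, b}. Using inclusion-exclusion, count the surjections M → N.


n = |M| = 7, k = |N| = 3. Surjections via inclusion-exclusion:
S(n,k) = Σ(-1)^i × C(k,i) × (k-i)^n, i=0 to k
i=0: (-1)^0×C(3,0)×3^7 = 2187
i=1: (-1)^1×C(3,1)×2^7 = -384
i=2: (-1)^2×C(3,2)×1^7 = 3
i=3: (-1)^3×C(3,3)×0^7 = 0
Total = 1806

Number of surjections = 1806


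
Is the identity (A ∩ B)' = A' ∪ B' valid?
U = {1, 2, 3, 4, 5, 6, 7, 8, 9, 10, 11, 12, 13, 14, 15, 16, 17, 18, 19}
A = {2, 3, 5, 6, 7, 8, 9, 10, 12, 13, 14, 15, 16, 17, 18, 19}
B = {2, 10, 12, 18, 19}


LHS: A ∩ B = {2, 10, 12, 18, 19}
(A ∩ B)' = U \ (A ∩ B) = {1, 3, 4, 5, 6, 7, 8, 9, 11, 13, 14, 15, 16, 17}
A' = {1, 4, 11}, B' = {1, 3, 4, 5, 6, 7, 8, 9, 11, 13, 14, 15, 16, 17}
Claimed RHS: A' ∪ B' = {1, 3, 4, 5, 6, 7, 8, 9, 11, 13, 14, 15, 16, 17}
Identity is VALID: LHS = RHS = {1, 3, 4, 5, 6, 7, 8, 9, 11, 13, 14, 15, 16, 17} ✓

Identity is valid. (A ∩ B)' = A' ∪ B' = {1, 3, 4, 5, 6, 7, 8, 9, 11, 13, 14, 15, 16, 17}


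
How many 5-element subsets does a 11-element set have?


C(n,k) = n! / (k!(n-k)!)
C(11,5) = 11! / (5!6!)
= 462

C(11,5) = 462


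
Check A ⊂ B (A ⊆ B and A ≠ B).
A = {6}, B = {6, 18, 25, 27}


A ⊂ B requires: A ⊆ B AND A ≠ B.
A ⊆ B? Yes
A = B? No
A ⊂ B: Yes (A is a proper subset of B)

Yes, A ⊂ B


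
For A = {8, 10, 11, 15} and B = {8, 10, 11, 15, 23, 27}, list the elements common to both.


A ∩ B = elements in both A and B
A = {8, 10, 11, 15}
B = {8, 10, 11, 15, 23, 27}
A ∩ B = {8, 10, 11, 15}

A ∩ B = {8, 10, 11, 15}


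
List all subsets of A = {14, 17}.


|A| = 2, so |P(A)| = 2^2 = 4
Enumerate subsets by cardinality (0 to 2):
∅, {14}, {17}, {14, 17}

P(A) has 4 subsets: ∅, {14}, {17}, {14, 17}


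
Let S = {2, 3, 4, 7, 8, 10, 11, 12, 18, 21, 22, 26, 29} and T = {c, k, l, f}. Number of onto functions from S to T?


n = |S| = 13, k = |T| = 4. Surjections via inclusion-exclusion:
S(n,k) = Σ(-1)^i × C(k,i) × (k-i)^n, i=0 to k
i=0: (-1)^0×C(4,0)×4^13 = 67108864
i=1: (-1)^1×C(4,1)×3^13 = -6377292
i=2: (-1)^2×C(4,2)×2^13 = 49152
i=3: (-1)^3×C(4,3)×1^13 = -4
i=4: (-1)^4×C(4,4)×0^13 = 0
Total = 60780720

Number of surjections = 60780720


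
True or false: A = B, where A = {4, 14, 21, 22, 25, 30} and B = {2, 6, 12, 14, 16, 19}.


Two sets are equal iff they have exactly the same elements.
A = {4, 14, 21, 22, 25, 30}
B = {2, 6, 12, 14, 16, 19}
Differences: {2, 4, 6, 12, 16, 19, 21, 22, 25, 30}
A ≠ B

No, A ≠ B


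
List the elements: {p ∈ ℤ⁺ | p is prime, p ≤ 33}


Checking each candidate:
Condition: primes ≤ 33
Result = {2, 3, 5, 7, 11, 13, 17, 19, 23, 29, 31}

{2, 3, 5, 7, 11, 13, 17, 19, 23, 29, 31}


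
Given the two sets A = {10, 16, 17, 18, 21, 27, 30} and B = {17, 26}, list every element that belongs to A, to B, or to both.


A ∪ B = all elements in A or B (or both)
A = {10, 16, 17, 18, 21, 27, 30}
B = {17, 26}
A ∪ B = {10, 16, 17, 18, 21, 26, 27, 30}

A ∪ B = {10, 16, 17, 18, 21, 26, 27, 30}


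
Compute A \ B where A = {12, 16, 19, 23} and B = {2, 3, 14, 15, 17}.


A \ B = elements in A but not in B
A = {12, 16, 19, 23}
B = {2, 3, 14, 15, 17}
Remove from A any elements in B
A \ B = {12, 16, 19, 23}

A \ B = {12, 16, 19, 23}


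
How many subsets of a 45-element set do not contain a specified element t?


Subsets of A avoiding t are subsets of A \ {t}, which has 44 elements.
Count = 2^(n-1) = 2^44
= 17592186044416

Number of subsets avoiding t = 17592186044416


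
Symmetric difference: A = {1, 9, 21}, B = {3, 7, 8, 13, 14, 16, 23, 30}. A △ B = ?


A △ B = (A \ B) ∪ (B \ A) = elements in exactly one of A or B
A \ B = {1, 9, 21}
B \ A = {3, 7, 8, 13, 14, 16, 23, 30}
A △ B = {1, 3, 7, 8, 9, 13, 14, 16, 21, 23, 30}

A △ B = {1, 3, 7, 8, 9, 13, 14, 16, 21, 23, 30}


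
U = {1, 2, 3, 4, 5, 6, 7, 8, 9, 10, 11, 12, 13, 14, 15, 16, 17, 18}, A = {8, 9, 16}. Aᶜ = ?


Aᶜ = U \ A = elements in U but not in A
U = {1, 2, 3, 4, 5, 6, 7, 8, 9, 10, 11, 12, 13, 14, 15, 16, 17, 18}
A = {8, 9, 16}
Aᶜ = {1, 2, 3, 4, 5, 6, 7, 10, 11, 12, 13, 14, 15, 17, 18}

Aᶜ = {1, 2, 3, 4, 5, 6, 7, 10, 11, 12, 13, 14, 15, 17, 18}


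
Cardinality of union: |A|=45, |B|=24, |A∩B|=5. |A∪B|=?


|A ∪ B| = |A| + |B| - |A ∩ B|
= 45 + 24 - 5
= 64

|A ∪ B| = 64


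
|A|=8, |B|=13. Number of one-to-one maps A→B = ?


An injection sends each of |A| = 8 inputs to a distinct output in B.
# injections = |B|·(|B|-1)·…·(|B|-|A|+1) = 13! / (13 - 8)!
= 13 × 12 × 11 × 10 × 9 × 8 × 7 × 6
= 51891840

Number of injections = 51891840


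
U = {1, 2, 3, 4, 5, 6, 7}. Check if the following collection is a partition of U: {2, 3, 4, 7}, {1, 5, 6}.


A partition requires: (1) non-empty parts, (2) pairwise disjoint, (3) union = U
Parts: {2, 3, 4, 7}, {1, 5, 6}
Union of parts: {1, 2, 3, 4, 5, 6, 7}
U = {1, 2, 3, 4, 5, 6, 7}
All non-empty? True
Pairwise disjoint? True
Covers U? True

Yes, valid partition


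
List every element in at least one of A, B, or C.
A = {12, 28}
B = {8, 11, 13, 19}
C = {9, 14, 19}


A ∪ B = {8, 11, 12, 13, 19, 28}
(A ∪ B) ∪ C = {8, 9, 11, 12, 13, 14, 19, 28}

A ∪ B ∪ C = {8, 9, 11, 12, 13, 14, 19, 28}


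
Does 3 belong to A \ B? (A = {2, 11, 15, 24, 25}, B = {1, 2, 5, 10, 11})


A = {2, 11, 15, 24, 25}, B = {1, 2, 5, 10, 11}
A \ B = elements in A but not in B
A \ B = {15, 24, 25}
Checking if 3 ∈ A \ B
3 is not in A \ B → False

3 ∉ A \ B


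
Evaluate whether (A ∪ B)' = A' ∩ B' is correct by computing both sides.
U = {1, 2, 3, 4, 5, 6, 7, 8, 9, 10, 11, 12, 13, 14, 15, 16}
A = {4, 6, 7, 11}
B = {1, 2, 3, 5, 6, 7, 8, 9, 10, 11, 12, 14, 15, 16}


LHS: A ∪ B = {1, 2, 3, 4, 5, 6, 7, 8, 9, 10, 11, 12, 14, 15, 16}
(A ∪ B)' = U \ (A ∪ B) = {13}
A' = {1, 2, 3, 5, 8, 9, 10, 12, 13, 14, 15, 16}, B' = {4, 13}
Claimed RHS: A' ∩ B' = {13}
Identity is VALID: LHS = RHS = {13} ✓

Identity is valid. (A ∪ B)' = A' ∩ B' = {13}


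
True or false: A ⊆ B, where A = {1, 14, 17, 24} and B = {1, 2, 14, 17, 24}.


A ⊆ B means every element of A is in B.
All elements of A are in B.
So A ⊆ B.

Yes, A ⊆ B


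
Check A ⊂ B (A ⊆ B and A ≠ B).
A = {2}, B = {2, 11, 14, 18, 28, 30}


A ⊂ B requires: A ⊆ B AND A ≠ B.
A ⊆ B? Yes
A = B? No
A ⊂ B: Yes (A is a proper subset of B)

Yes, A ⊂ B


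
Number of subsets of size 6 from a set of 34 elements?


C(n,k) = n! / (k!(n-k)!)
C(34,6) = 34! / (6!28!)
= 1344904

C(34,6) = 1344904


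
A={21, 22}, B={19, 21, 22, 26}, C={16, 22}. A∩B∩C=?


A ∩ B = {21, 22}
(A ∩ B) ∩ C = {22}

A ∩ B ∩ C = {22}


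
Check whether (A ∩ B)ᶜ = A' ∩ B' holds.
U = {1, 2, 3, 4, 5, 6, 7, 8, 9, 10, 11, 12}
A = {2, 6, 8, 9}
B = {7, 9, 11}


LHS: A ∩ B = {9}
(A ∩ B)' = U \ (A ∩ B) = {1, 2, 3, 4, 5, 6, 7, 8, 10, 11, 12}
A' = {1, 3, 4, 5, 7, 10, 11, 12}, B' = {1, 2, 3, 4, 5, 6, 8, 10, 12}
Claimed RHS: A' ∩ B' = {1, 3, 4, 5, 10, 12}
Identity is INVALID: LHS = {1, 2, 3, 4, 5, 6, 7, 8, 10, 11, 12} but the RHS claimed here equals {1, 3, 4, 5, 10, 12}. The correct form is (A ∩ B)' = A' ∪ B'.

Identity is invalid: (A ∩ B)' = {1, 2, 3, 4, 5, 6, 7, 8, 10, 11, 12} but A' ∩ B' = {1, 3, 4, 5, 10, 12}. The correct De Morgan law is (A ∩ B)' = A' ∪ B'.


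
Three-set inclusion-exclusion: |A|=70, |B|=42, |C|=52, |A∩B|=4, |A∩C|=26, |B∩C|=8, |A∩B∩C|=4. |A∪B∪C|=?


|A∪B∪C| = |A|+|B|+|C| - |A∩B|-|A∩C|-|B∩C| + |A∩B∩C|
= 70+42+52 - 4-26-8 + 4
= 164 - 38 + 4
= 130

|A ∪ B ∪ C| = 130


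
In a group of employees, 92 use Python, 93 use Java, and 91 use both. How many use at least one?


|A ∪ B| = |A| + |B| - |A ∩ B|
= 92 + 93 - 91
= 94

|A ∪ B| = 94


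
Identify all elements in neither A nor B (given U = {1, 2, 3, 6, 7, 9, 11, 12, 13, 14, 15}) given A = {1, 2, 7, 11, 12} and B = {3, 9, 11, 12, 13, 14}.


A = {1, 2, 7, 11, 12}
B = {3, 9, 11, 12, 13, 14}
Region: in neither A nor B (given U = {1, 2, 3, 6, 7, 9, 11, 12, 13, 14, 15})
Elements: {6, 15}

Elements in neither A nor B (given U = {1, 2, 3, 6, 7, 9, 11, 12, 13, 14, 15}): {6, 15}


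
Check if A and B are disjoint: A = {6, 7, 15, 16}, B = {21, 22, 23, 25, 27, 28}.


Disjoint means A ∩ B = ∅.
A ∩ B = ∅
A ∩ B = ∅, so A and B are disjoint.

Yes, A and B are disjoint


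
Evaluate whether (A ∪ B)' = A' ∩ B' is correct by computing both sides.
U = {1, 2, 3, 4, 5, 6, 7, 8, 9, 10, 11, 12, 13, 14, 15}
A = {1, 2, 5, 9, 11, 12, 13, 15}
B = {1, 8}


LHS: A ∪ B = {1, 2, 5, 8, 9, 11, 12, 13, 15}
(A ∪ B)' = U \ (A ∪ B) = {3, 4, 6, 7, 10, 14}
A' = {3, 4, 6, 7, 8, 10, 14}, B' = {2, 3, 4, 5, 6, 7, 9, 10, 11, 12, 13, 14, 15}
Claimed RHS: A' ∩ B' = {3, 4, 6, 7, 10, 14}
Identity is VALID: LHS = RHS = {3, 4, 6, 7, 10, 14} ✓

Identity is valid. (A ∪ B)' = A' ∩ B' = {3, 4, 6, 7, 10, 14}


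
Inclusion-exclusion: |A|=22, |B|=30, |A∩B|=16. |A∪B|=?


|A ∪ B| = |A| + |B| - |A ∩ B|
= 22 + 30 - 16
= 36

|A ∪ B| = 36


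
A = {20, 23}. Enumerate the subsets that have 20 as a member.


A subset of A contains 20 iff the remaining 1 elements form any subset of A \ {20}.
Count: 2^(n-1) = 2^1 = 2
Subsets containing 20: {20}, {20, 23}

Subsets containing 20 (2 total): {20}, {20, 23}


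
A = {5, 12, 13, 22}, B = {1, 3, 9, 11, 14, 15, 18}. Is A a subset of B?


A ⊆ B means every element of A is in B.
Elements in A not in B: {5, 12, 13, 22}
So A ⊄ B.

No, A ⊄ B


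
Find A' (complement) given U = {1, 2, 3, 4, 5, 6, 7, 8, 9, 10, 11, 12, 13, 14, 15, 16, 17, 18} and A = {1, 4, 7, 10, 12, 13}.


Aᶜ = U \ A = elements in U but not in A
U = {1, 2, 3, 4, 5, 6, 7, 8, 9, 10, 11, 12, 13, 14, 15, 16, 17, 18}
A = {1, 4, 7, 10, 12, 13}
Aᶜ = {2, 3, 5, 6, 8, 9, 11, 14, 15, 16, 17, 18}

Aᶜ = {2, 3, 5, 6, 8, 9, 11, 14, 15, 16, 17, 18}


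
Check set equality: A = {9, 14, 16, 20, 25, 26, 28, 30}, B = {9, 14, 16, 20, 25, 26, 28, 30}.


Two sets are equal iff they have exactly the same elements.
A = {9, 14, 16, 20, 25, 26, 28, 30}
B = {9, 14, 16, 20, 25, 26, 28, 30}
Same elements → A = B

Yes, A = B


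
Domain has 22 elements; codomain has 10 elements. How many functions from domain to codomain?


Each of |A| = 22 inputs maps to any of |B| = 10 outputs.
# functions = |B|^|A| = 10^22
= 10000000000000000000000

Number of functions = 10000000000000000000000


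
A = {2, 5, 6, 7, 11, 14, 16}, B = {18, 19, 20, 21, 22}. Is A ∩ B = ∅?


Disjoint means A ∩ B = ∅.
A ∩ B = ∅
A ∩ B = ∅, so A and B are disjoint.

Yes, A and B are disjoint


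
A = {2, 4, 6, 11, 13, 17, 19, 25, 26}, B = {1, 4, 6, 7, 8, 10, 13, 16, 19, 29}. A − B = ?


A \ B = elements in A but not in B
A = {2, 4, 6, 11, 13, 17, 19, 25, 26}
B = {1, 4, 6, 7, 8, 10, 13, 16, 19, 29}
Remove from A any elements in B
A \ B = {2, 11, 17, 25, 26}

A \ B = {2, 11, 17, 25, 26}


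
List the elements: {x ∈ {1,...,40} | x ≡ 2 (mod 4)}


Checking each candidate:
Condition: x in {1,...,40} with x ≡ 2 (mod 4)
Result = {2, 6, 10, 14, 18, 22, 26, 30, 34, 38}

{2, 6, 10, 14, 18, 22, 26, 30, 34, 38}


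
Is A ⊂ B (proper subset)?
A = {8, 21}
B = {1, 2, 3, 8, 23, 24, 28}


A ⊂ B requires: A ⊆ B AND A ≠ B.
A ⊆ B? No
A ⊄ B, so A is not a proper subset.

No, A is not a proper subset of B


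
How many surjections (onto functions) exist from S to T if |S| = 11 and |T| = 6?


n = |S| = 11, k = |T| = 6. Surjections via inclusion-exclusion:
S(n,k) = Σ(-1)^i × C(k,i) × (k-i)^n, i=0 to k
i=0: (-1)^0×C(6,0)×6^11 = 362797056
i=1: (-1)^1×C(6,1)×5^11 = -292968750
i=2: (-1)^2×C(6,2)×4^11 = 62914560
i=3: (-1)^3×C(6,3)×3^11 = -3542940
i=4: (-1)^4×C(6,4)×2^11 = 30720
i=5: (-1)^5×C(6,5)×1^11 = -6
i=6: (-1)^6×C(6,6)×0^11 = 0
Total = 129230640

Number of surjections = 129230640


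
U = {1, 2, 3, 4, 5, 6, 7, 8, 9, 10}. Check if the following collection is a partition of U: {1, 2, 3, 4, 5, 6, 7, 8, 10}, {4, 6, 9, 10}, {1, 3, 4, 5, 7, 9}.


A partition requires: (1) non-empty parts, (2) pairwise disjoint, (3) union = U
Parts: {1, 2, 3, 4, 5, 6, 7, 8, 10}, {4, 6, 9, 10}, {1, 3, 4, 5, 7, 9}
Union of parts: {1, 2, 3, 4, 5, 6, 7, 8, 9, 10}
U = {1, 2, 3, 4, 5, 6, 7, 8, 9, 10}
All non-empty? True
Pairwise disjoint? False
Covers U? True

No, not a valid partition


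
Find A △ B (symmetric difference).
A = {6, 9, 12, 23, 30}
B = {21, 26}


A △ B = (A \ B) ∪ (B \ A) = elements in exactly one of A or B
A \ B = {6, 9, 12, 23, 30}
B \ A = {21, 26}
A △ B = {6, 9, 12, 21, 23, 26, 30}

A △ B = {6, 9, 12, 21, 23, 26, 30}


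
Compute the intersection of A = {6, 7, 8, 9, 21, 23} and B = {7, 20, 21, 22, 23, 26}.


A ∩ B = elements in both A and B
A = {6, 7, 8, 9, 21, 23}
B = {7, 20, 21, 22, 23, 26}
A ∩ B = {7, 21, 23}

A ∩ B = {7, 21, 23}


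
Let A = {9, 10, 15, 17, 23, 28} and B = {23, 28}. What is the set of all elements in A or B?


A ∪ B = all elements in A or B (or both)
A = {9, 10, 15, 17, 23, 28}
B = {23, 28}
A ∪ B = {9, 10, 15, 17, 23, 28}

A ∪ B = {9, 10, 15, 17, 23, 28}


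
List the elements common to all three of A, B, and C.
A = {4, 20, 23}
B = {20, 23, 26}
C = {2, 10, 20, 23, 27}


A ∩ B = {20, 23}
(A ∩ B) ∩ C = {20, 23}

A ∩ B ∩ C = {20, 23}


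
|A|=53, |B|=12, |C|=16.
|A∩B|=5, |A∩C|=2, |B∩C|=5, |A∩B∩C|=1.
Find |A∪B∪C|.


|A∪B∪C| = |A|+|B|+|C| - |A∩B|-|A∩C|-|B∩C| + |A∩B∩C|
= 53+12+16 - 5-2-5 + 1
= 81 - 12 + 1
= 70

|A ∪ B ∪ C| = 70


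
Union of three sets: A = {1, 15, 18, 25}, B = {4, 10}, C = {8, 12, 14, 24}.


A ∪ B = {1, 4, 10, 15, 18, 25}
(A ∪ B) ∪ C = {1, 4, 8, 10, 12, 14, 15, 18, 24, 25}

A ∪ B ∪ C = {1, 4, 8, 10, 12, 14, 15, 18, 24, 25}


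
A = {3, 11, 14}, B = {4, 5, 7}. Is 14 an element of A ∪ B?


A = {3, 11, 14}, B = {4, 5, 7}
A ∪ B = all elements in A or B
A ∪ B = {3, 4, 5, 7, 11, 14}
Checking if 14 ∈ A ∪ B
14 is in A ∪ B → True

14 ∈ A ∪ B


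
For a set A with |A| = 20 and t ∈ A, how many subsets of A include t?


Subsets of A containing t correspond to subsets of A \ {t}, which has 19 elements.
Count = 2^(n-1) = 2^19
= 524288

Number of subsets containing t = 524288


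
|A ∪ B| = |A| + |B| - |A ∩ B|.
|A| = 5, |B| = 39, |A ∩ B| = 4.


|A ∪ B| = |A| + |B| - |A ∩ B|
= 5 + 39 - 4
= 40

|A ∪ B| = 40


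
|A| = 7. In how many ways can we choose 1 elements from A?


C(n,k) = n! / (k!(n-k)!)
C(7,1) = 7! / (1!6!)
= 7

C(7,1) = 7


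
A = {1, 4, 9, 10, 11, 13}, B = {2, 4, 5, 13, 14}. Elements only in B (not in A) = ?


A = {1, 4, 9, 10, 11, 13}
B = {2, 4, 5, 13, 14}
Region: only in B (not in A)
Elements: {2, 5, 14}

Elements only in B (not in A): {2, 5, 14}


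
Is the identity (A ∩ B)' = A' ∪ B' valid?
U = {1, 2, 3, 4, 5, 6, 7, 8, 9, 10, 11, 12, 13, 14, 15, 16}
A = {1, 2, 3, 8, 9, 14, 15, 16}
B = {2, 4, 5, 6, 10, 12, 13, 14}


LHS: A ∩ B = {2, 14}
(A ∩ B)' = U \ (A ∩ B) = {1, 3, 4, 5, 6, 7, 8, 9, 10, 11, 12, 13, 15, 16}
A' = {4, 5, 6, 7, 10, 11, 12, 13}, B' = {1, 3, 7, 8, 9, 11, 15, 16}
Claimed RHS: A' ∪ B' = {1, 3, 4, 5, 6, 7, 8, 9, 10, 11, 12, 13, 15, 16}
Identity is VALID: LHS = RHS = {1, 3, 4, 5, 6, 7, 8, 9, 10, 11, 12, 13, 15, 16} ✓

Identity is valid. (A ∩ B)' = A' ∪ B' = {1, 3, 4, 5, 6, 7, 8, 9, 10, 11, 12, 13, 15, 16}


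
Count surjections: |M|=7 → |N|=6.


n = |M| = 7, k = |N| = 6. Surjections via inclusion-exclusion:
S(n,k) = Σ(-1)^i × C(k,i) × (k-i)^n, i=0 to k
i=0: (-1)^0×C(6,0)×6^7 = 279936
i=1: (-1)^1×C(6,1)×5^7 = -468750
i=2: (-1)^2×C(6,2)×4^7 = 245760
i=3: (-1)^3×C(6,3)×3^7 = -43740
i=4: (-1)^4×C(6,4)×2^7 = 1920
i=5: (-1)^5×C(6,5)×1^7 = -6
i=6: (-1)^6×C(6,6)×0^7 = 0
Total = 15120

Number of surjections = 15120


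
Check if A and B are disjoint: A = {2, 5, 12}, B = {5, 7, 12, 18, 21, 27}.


Disjoint means A ∩ B = ∅.
A ∩ B = {5, 12}
A ∩ B ≠ ∅, so A and B are NOT disjoint.

No, A and B are not disjoint (A ∩ B = {5, 12})


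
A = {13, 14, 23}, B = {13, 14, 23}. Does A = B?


Two sets are equal iff they have exactly the same elements.
A = {13, 14, 23}
B = {13, 14, 23}
Same elements → A = B

Yes, A = B


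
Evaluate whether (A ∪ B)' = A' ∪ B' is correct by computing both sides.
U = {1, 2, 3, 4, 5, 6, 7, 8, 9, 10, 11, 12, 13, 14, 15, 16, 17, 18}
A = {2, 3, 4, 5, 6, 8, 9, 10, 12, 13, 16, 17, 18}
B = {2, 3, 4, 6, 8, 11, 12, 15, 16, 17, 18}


LHS: A ∪ B = {2, 3, 4, 5, 6, 8, 9, 10, 11, 12, 13, 15, 16, 17, 18}
(A ∪ B)' = U \ (A ∪ B) = {1, 7, 14}
A' = {1, 7, 11, 14, 15}, B' = {1, 5, 7, 9, 10, 13, 14}
Claimed RHS: A' ∪ B' = {1, 5, 7, 9, 10, 11, 13, 14, 15}
Identity is INVALID: LHS = {1, 7, 14} but the RHS claimed here equals {1, 5, 7, 9, 10, 11, 13, 14, 15}. The correct form is (A ∪ B)' = A' ∩ B'.

Identity is invalid: (A ∪ B)' = {1, 7, 14} but A' ∪ B' = {1, 5, 7, 9, 10, 11, 13, 14, 15}. The correct De Morgan law is (A ∪ B)' = A' ∩ B'.


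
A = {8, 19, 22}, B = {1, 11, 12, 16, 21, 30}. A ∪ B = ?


A ∪ B = all elements in A or B (or both)
A = {8, 19, 22}
B = {1, 11, 12, 16, 21, 30}
A ∪ B = {1, 8, 11, 12, 16, 19, 21, 22, 30}

A ∪ B = {1, 8, 11, 12, 16, 19, 21, 22, 30}


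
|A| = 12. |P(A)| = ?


Number of subsets = 2^n
= 2^12
= 4096

|P(A)| = 4096


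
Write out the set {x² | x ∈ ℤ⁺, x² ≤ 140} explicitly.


Checking each candidate:
Condition: positive perfect squares ≤ 140
Result = {1, 4, 9, 16, 25, 36, 49, 64, 81, 100, 121}

{1, 4, 9, 16, 25, 36, 49, 64, 81, 100, 121}


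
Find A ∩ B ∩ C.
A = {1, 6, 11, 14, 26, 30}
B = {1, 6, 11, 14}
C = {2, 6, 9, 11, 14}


A ∩ B = {1, 6, 11, 14}
(A ∩ B) ∩ C = {6, 11, 14}

A ∩ B ∩ C = {6, 11, 14}


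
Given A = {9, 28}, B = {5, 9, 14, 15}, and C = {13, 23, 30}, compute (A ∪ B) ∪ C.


A ∪ B = {5, 9, 14, 15, 28}
(A ∪ B) ∪ C = {5, 9, 13, 14, 15, 23, 28, 30}

A ∪ B ∪ C = {5, 9, 13, 14, 15, 23, 28, 30}


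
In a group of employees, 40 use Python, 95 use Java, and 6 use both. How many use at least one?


|A ∪ B| = |A| + |B| - |A ∩ B|
= 40 + 95 - 6
= 129

|A ∪ B| = 129


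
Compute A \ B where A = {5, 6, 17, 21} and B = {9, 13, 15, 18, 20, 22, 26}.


A \ B = elements in A but not in B
A = {5, 6, 17, 21}
B = {9, 13, 15, 18, 20, 22, 26}
Remove from A any elements in B
A \ B = {5, 6, 17, 21}

A \ B = {5, 6, 17, 21}


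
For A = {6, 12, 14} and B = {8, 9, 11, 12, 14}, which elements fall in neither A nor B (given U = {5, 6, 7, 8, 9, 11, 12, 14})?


A = {6, 12, 14}
B = {8, 9, 11, 12, 14}
Region: in neither A nor B (given U = {5, 6, 7, 8, 9, 11, 12, 14})
Elements: {5, 7}

Elements in neither A nor B (given U = {5, 6, 7, 8, 9, 11, 12, 14}): {5, 7}


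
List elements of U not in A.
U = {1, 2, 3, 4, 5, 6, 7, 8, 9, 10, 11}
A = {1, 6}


Aᶜ = U \ A = elements in U but not in A
U = {1, 2, 3, 4, 5, 6, 7, 8, 9, 10, 11}
A = {1, 6}
Aᶜ = {2, 3, 4, 5, 7, 8, 9, 10, 11}

Aᶜ = {2, 3, 4, 5, 7, 8, 9, 10, 11}


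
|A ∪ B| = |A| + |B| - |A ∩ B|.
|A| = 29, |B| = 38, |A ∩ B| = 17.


|A ∪ B| = |A| + |B| - |A ∩ B|
= 29 + 38 - 17
= 50

|A ∪ B| = 50


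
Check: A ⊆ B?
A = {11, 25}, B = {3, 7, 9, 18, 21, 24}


A ⊆ B means every element of A is in B.
Elements in A not in B: {11, 25}
So A ⊄ B.

No, A ⊄ B


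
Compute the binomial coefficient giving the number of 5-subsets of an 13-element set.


C(n,k) = n! / (k!(n-k)!)
C(13,5) = 13! / (5!8!)
= 1287

C(13,5) = 1287


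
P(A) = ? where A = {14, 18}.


|A| = 2, so |P(A)| = 2^2 = 4
Enumerate subsets by cardinality (0 to 2):
∅, {14}, {18}, {14, 18}

P(A) has 4 subsets: ∅, {14}, {18}, {14, 18}


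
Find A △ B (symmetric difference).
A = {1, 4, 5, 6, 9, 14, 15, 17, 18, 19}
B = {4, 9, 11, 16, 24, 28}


A △ B = (A \ B) ∪ (B \ A) = elements in exactly one of A or B
A \ B = {1, 5, 6, 14, 15, 17, 18, 19}
B \ A = {11, 16, 24, 28}
A △ B = {1, 5, 6, 11, 14, 15, 16, 17, 18, 19, 24, 28}

A △ B = {1, 5, 6, 11, 14, 15, 16, 17, 18, 19, 24, 28}


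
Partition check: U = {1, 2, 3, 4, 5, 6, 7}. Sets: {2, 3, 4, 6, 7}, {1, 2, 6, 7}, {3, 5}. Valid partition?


A partition requires: (1) non-empty parts, (2) pairwise disjoint, (3) union = U
Parts: {2, 3, 4, 6, 7}, {1, 2, 6, 7}, {3, 5}
Union of parts: {1, 2, 3, 4, 5, 6, 7}
U = {1, 2, 3, 4, 5, 6, 7}
All non-empty? True
Pairwise disjoint? False
Covers U? True

No, not a valid partition


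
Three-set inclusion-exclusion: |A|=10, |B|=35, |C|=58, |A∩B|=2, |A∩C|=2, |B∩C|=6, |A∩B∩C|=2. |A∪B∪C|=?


|A∪B∪C| = |A|+|B|+|C| - |A∩B|-|A∩C|-|B∩C| + |A∩B∩C|
= 10+35+58 - 2-2-6 + 2
= 103 - 10 + 2
= 95

|A ∪ B ∪ C| = 95


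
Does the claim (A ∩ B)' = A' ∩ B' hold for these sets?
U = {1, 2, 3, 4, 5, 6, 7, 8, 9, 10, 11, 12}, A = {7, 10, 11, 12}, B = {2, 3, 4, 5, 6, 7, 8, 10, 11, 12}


LHS: A ∩ B = {7, 10, 11, 12}
(A ∩ B)' = U \ (A ∩ B) = {1, 2, 3, 4, 5, 6, 8, 9}
A' = {1, 2, 3, 4, 5, 6, 8, 9}, B' = {1, 9}
Claimed RHS: A' ∩ B' = {1, 9}
Identity is INVALID: LHS = {1, 2, 3, 4, 5, 6, 8, 9} but the RHS claimed here equals {1, 9}. The correct form is (A ∩ B)' = A' ∪ B'.

Identity is invalid: (A ∩ B)' = {1, 2, 3, 4, 5, 6, 8, 9} but A' ∩ B' = {1, 9}. The correct De Morgan law is (A ∩ B)' = A' ∪ B'.


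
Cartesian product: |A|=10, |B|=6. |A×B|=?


|A × B| = |A| × |B|
= 10 × 6
= 60

|A × B| = 60


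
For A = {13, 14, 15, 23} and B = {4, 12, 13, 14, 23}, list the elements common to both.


A ∩ B = elements in both A and B
A = {13, 14, 15, 23}
B = {4, 12, 13, 14, 23}
A ∩ B = {13, 14, 23}

A ∩ B = {13, 14, 23}


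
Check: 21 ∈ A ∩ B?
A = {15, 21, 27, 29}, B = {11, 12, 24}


A = {15, 21, 27, 29}, B = {11, 12, 24}
A ∩ B = elements in both A and B
A ∩ B = ∅
Checking if 21 ∈ A ∩ B
21 is not in A ∩ B → False

21 ∉ A ∩ B


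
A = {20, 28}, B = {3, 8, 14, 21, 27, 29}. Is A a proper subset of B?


A ⊂ B requires: A ⊆ B AND A ≠ B.
A ⊆ B? No
A ⊄ B, so A is not a proper subset.

No, A is not a proper subset of B


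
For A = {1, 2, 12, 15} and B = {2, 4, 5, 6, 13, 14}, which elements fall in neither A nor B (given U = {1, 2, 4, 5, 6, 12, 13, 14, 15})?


A = {1, 2, 12, 15}
B = {2, 4, 5, 6, 13, 14}
Region: in neither A nor B (given U = {1, 2, 4, 5, 6, 12, 13, 14, 15})
Elements: ∅

Elements in neither A nor B (given U = {1, 2, 4, 5, 6, 12, 13, 14, 15}): ∅
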